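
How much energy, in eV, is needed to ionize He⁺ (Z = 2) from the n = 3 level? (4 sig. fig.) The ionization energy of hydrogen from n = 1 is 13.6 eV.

E_n = −13.6 Z²/n² = −54.40/n² eV for Z = 2.
E_3 = −54.40/9 = −6.044 eV, so ionization (to E = 0) requires 6.044 eV.

6.044 eV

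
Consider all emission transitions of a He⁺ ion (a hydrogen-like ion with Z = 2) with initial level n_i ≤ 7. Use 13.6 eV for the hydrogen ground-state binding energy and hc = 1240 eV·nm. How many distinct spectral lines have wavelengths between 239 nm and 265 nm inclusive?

Enumerate all n_i → n_f pairs with 1 ≤ n_f < n_i ≤ 7 and compute λ = 1240 / [13.6·4·(1/n_f² − 1/n_i²)].
Lines falling in [239, 265] nm: 7→3 (251.3 nm).

1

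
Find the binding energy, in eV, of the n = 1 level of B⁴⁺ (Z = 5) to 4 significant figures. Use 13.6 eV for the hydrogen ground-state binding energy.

E_n = −13.6 Z²/n² = −340.0/n² eV for Z = 5.
E_1 = −340.0/1 = −340.0 eV, so ionization (to E = 0) requires 340.0 eV.

340.0 eV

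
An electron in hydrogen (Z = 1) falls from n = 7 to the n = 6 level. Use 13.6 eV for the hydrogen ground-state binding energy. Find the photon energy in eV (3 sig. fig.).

0.100 eV

E_7 = −13.60/49 = −0.2776 eV and E_6 = −13.60/36 = −0.3778 eV.
The photon energy is |E_7 − E_6| = 0.100 eV.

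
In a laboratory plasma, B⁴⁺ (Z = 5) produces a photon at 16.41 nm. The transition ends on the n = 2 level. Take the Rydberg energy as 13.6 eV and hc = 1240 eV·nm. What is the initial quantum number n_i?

n_i = 6

The photon energy is ΔE = hc/λ = 1240 / 16.41 = 75.56 eV.
With Z = 5, ΔE = 340.0 × (1/n_f² − 1/n_i²), so 1/n_f² − 1/n_i² = 0.2222.
With n_f = 2: 1/n_i² = 1/4 − 0.2222 = 0.02775, so n_i ≈ 6.00.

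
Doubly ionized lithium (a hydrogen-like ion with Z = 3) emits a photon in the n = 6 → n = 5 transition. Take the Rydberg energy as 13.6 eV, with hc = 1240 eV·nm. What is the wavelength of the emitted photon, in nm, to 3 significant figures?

829 nm

For Z = 3 the level energies scale as Z², so the effective Rydberg energy is 13.6 × 9 = 122.4 eV.
ΔE = 122.4 × (1/5² − 1/6²) = 122.4 × 0.01222 = 1.496 eV.
λ = hc/ΔE = 1240 / 1.496 = 829 nm.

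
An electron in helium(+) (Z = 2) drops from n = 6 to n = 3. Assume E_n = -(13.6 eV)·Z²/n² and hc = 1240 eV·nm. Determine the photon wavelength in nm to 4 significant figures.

273.5 nm

For Z = 2 the level energies scale as Z², so the effective Rydberg energy is 13.6 × 4 = 54.40 eV.
ΔE = 54.40 × (1/3² − 1/6²) = 54.40 × 0.08333 = 4.533 eV.
λ = hc/ΔE = 1240 / 4.533 = 273.5 nm.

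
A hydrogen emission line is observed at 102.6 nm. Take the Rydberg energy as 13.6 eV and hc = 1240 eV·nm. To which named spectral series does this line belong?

ΔE = 1240/102.6 = 12.09 eV.
This matches 13.6 × (1/1² − 1/3²), so n_f = 1: the Lyman series.

Lyman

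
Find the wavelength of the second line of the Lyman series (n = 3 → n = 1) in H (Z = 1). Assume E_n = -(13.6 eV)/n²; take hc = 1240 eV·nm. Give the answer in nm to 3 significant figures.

103 nm

The Lyman series terminates on n_f = 1; the second line has n_i = 1+2 = 3.
ΔE = 13.60 × (1/1² − 1/3²) = 12.09 eV.
λ = 1240 / 12.09 = 103 nm.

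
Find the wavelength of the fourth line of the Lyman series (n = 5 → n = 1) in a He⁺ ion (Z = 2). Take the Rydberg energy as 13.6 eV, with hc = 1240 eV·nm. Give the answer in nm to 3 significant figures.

23.7 nm

The Lyman series terminates on n_f = 1; the fourth line has n_i = 1+4 = 5.
ΔE = 54.40 × (1/1² − 1/5²) = 52.22 eV.
λ = 1240 / 52.22 = 23.7 nm.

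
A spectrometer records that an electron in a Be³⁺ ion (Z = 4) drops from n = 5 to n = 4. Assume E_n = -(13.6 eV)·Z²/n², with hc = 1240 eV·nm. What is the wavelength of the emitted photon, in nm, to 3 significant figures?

For Z = 4 the level energies scale as Z², so the effective Rydberg energy is 13.6 × 16 = 217.6 eV.
ΔE = 217.6 × (1/4² − 1/5²) = 217.6 × 0.02250 = 4.896 eV.
λ = hc/ΔE = 1240 / 4.896 = 253 nm.

253 nm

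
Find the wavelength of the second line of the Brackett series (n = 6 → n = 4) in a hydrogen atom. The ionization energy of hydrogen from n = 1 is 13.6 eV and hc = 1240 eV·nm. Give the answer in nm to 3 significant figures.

The Brackett series terminates on n_f = 4; the second line has n_i = 4+2 = 6.
ΔE = 13.60 × (1/4² − 1/6²) = 0.4722 eV.
λ = 1240 / 0.4722 = 2630 nm.

2630 nm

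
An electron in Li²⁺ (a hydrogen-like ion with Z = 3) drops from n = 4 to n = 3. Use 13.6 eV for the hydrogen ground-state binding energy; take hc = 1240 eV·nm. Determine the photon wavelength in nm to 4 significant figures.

For Z = 3 the level energies scale as Z², so the effective Rydberg energy is 13.6 × 9 = 122.4 eV.
ΔE = 122.4 × (1/3² − 1/4²) = 122.4 × 0.04861 = 5.950 eV.
λ = hc/ΔE = 1240 / 5.950 = 208.4 nm.

208.4 nm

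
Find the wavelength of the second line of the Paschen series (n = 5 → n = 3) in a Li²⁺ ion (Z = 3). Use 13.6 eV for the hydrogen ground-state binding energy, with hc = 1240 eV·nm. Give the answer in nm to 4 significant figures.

The Paschen series terminates on n_f = 3; the second line has n_i = 3+2 = 5.
ΔE = 122.4 × (1/3² − 1/5²) = 8.704 eV.
λ = 1240 / 8.704 = 142.5 nm.

142.5 nm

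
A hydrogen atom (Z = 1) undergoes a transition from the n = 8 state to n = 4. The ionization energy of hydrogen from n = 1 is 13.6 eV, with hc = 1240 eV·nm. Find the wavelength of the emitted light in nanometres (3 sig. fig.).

1950 nm

ΔE = 13.60 × (1/4² − 1/8²) = 13.60 × 0.04688 = 0.6375 eV.
λ = hc/ΔE = 1240 / 0.6375 = 1950 nm.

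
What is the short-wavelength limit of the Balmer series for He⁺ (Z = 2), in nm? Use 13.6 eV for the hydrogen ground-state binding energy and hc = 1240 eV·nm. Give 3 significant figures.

91.2 nm

The Balmer series has lower level n_f = 2; the series limit corresponds to n_i → ∞.
ΔE_max = 13.6 × 4 / 2² = 13.60 eV.
λ_min = 1240 / 13.60 = 91.2 nm.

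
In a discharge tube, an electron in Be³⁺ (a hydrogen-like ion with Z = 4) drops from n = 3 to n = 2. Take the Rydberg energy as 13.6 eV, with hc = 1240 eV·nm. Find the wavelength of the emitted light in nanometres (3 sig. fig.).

For Z = 4 the level energies scale as Z², so the effective Rydberg energy is 13.6 × 16 = 217.6 eV.
ΔE = 217.6 × (1/2² − 1/3²) = 217.6 × 0.1389 = 30.22 eV.
λ = hc/ΔE = 1240 / 30.22 = 41.0 nm.

41.0 nm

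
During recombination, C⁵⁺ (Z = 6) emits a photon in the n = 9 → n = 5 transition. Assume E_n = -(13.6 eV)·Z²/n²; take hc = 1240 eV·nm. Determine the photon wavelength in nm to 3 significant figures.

For Z = 6 the level energies scale as Z², so the effective Rydberg energy is 13.6 × 36 = 489.6 eV.
ΔE = 489.6 × (1/5² − 1/9²) = 489.6 × 0.02765 = 13.54 eV.
λ = hc/ΔE = 1240 / 13.54 = 91.6 nm.

91.6 nm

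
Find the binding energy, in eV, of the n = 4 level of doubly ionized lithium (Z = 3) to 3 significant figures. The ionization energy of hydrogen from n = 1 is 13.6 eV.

7.65 eV

E_n = −13.6 Z²/n² = −122.4/n² eV for Z = 3.
E_4 = −122.4/16 = −7.65 eV, so ionization (to E = 0) requires 7.65 eV.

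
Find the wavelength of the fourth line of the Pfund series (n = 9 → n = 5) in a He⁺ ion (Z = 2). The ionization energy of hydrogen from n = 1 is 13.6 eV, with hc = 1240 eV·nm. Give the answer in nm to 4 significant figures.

The Pfund series terminates on n_f = 5; the fourth line has n_i = 5+4 = 9.
ΔE = 54.40 × (1/5² − 1/9²) = 1.504 eV.
λ = 1240 / 1.504 = 824.3 nm.

824.3 nm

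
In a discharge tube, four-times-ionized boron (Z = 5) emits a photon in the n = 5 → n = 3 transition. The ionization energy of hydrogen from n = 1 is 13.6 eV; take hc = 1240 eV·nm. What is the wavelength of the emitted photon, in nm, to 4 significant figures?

For Z = 5 the level energies scale as Z², so the effective Rydberg energy is 13.6 × 25 = 340.0 eV.
ΔE = 340.0 × (1/3² − 1/5²) = 340.0 × 0.07111 = 24.18 eV.
λ = hc/ΔE = 1240 / 24.18 = 51.29 nm.

51.29 nm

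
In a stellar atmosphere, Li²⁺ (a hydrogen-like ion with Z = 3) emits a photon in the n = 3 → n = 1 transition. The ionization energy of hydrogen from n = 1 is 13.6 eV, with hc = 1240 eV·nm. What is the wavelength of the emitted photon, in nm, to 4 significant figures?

For Z = 3 the level energies scale as Z², so the effective Rydberg energy is 13.6 × 9 = 122.4 eV.
ΔE = 122.4 × (1/1² − 1/3²) = 122.4 × 0.8889 = 108.8 eV.
λ = hc/ΔE = 1240 / 108.8 = 11.40 nm.

11.40 nm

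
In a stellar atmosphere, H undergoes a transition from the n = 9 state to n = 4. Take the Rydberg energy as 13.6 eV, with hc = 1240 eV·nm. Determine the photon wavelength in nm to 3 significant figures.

1820 nm

ΔE = 13.60 × (1/4² − 1/9²) = 13.60 × 0.05015 = 0.6821 eV.
λ = hc/ΔE = 1240 / 0.6821 = 1820 nm.
This line belongs to the Brackett series.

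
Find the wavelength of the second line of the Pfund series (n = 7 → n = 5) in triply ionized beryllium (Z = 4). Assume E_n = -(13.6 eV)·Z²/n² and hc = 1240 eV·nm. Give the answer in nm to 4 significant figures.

290.9 nm

The Pfund series terminates on n_f = 5; the second line has n_i = 5+2 = 7.
ΔE = 217.6 × (1/5² − 1/7²) = 4.263 eV.
λ = 1240 / 4.263 = 290.9 nm.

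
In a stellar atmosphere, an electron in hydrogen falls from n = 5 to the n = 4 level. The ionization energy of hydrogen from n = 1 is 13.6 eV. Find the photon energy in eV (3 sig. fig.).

E_5 = −13.60/25 = −0.5440 eV and E_4 = −13.60/16 = −0.8500 eV.
The photon energy is |E_5 − E_4| = 0.306 eV.

0.306 eV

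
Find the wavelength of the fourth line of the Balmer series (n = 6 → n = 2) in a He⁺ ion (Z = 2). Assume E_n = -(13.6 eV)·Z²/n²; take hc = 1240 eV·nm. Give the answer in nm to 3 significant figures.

The Balmer series terminates on n_f = 2; the fourth line has n_i = 2+4 = 6.
ΔE = 54.40 × (1/2² − 1/6²) = 12.09 eV.
λ = 1240 / 12.09 = 103 nm.

103 nm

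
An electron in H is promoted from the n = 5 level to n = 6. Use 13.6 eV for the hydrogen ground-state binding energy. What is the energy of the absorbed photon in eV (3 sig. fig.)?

E_6 = −13.60/36 = −0.3778 eV and E_5 = −13.60/25 = −0.5440 eV.
The photon energy is |E_6 − E_5| = 0.166 eV.

0.166 eV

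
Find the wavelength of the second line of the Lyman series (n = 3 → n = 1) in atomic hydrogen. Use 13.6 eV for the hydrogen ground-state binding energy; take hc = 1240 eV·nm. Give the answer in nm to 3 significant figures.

The Lyman series terminates on n_f = 1; the second line has n_i = 1+2 = 3.
ΔE = 13.60 × (1/1² − 1/3²) = 12.09 eV.
λ = 1240 / 12.09 = 103 nm.

103 nm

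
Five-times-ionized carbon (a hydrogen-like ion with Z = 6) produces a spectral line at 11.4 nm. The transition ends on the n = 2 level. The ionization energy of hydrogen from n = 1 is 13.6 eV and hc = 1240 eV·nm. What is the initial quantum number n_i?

The photon energy is ΔE = hc/λ = 1240 / 11.4 = 108.8 eV.
With Z = 6, ΔE = 489.6 × (1/n_f² − 1/n_i²), so 1/n_f² − 1/n_i² = 0.2222.
With n_f = 2: 1/n_i² = 1/4 − 0.2222 = 0.02784, so n_i ≈ 5.99.

n_i = 6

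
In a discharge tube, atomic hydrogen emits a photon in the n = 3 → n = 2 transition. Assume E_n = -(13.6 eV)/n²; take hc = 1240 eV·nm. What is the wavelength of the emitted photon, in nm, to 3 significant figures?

656 nm

ΔE = 13.60 × (1/2² − 1/3²) = 13.60 × 0.1389 = 1.889 eV.
λ = hc/ΔE = 1240 / 1.889 = 656 nm.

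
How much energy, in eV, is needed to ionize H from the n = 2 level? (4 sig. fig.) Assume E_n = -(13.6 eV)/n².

3.400 eV

E_2 = −13.60/4 = −3.400 eV, so ionization (to E = 0) requires 3.400 eV.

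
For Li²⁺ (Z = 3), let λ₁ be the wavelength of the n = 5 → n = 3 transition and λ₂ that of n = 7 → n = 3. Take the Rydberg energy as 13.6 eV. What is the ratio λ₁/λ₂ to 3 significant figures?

1.28

λ ∝ 1/ΔE ∝ 1/(1/n_f² − 1/n_i²), and the Z² and hc factors cancel in the ratio.
λ₁/λ₂ = (1/3² − 1/7²)/(1/3² − 1/5²) = 0.09070/0.07111 = 1.28.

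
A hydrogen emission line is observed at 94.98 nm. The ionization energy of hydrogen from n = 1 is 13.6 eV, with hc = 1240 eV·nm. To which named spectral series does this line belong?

Lyman

ΔE = 1240/94.98 = 13.06 eV.
This matches 13.6 × (1/1² − 1/5²), so n_f = 1: the Lyman series.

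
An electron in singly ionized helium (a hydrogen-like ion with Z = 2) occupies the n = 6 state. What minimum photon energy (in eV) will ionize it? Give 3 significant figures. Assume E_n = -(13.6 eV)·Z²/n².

1.51 eV

E_n = −13.6 Z²/n² = −54.40/n² eV for Z = 2.
E_6 = −54.40/36 = −1.51 eV, so ionization (to E = 0) requires 1.51 eV.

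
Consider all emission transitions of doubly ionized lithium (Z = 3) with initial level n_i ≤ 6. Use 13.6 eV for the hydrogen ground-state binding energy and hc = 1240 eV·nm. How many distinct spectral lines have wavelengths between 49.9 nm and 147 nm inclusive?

4

Enumerate all n_i → n_f pairs with 1 ≤ n_f < n_i ≤ 6 and compute λ = 1240 / [13.6·9·(1/n_f² − 1/n_i²)].
Lines falling in [49.9, 147] nm: 4→2 (54.03 nm), 3→2 (72.94 nm), 6→3 (121.6 nm), 5→3 (142.5 nm).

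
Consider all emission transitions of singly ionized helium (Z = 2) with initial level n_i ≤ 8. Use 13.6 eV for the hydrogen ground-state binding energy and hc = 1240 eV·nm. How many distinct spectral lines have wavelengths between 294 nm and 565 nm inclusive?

4

Enumerate all n_i → n_f pairs with 1 ≤ n_f < n_i ≤ 8 and compute λ = 1240 / [13.6·4·(1/n_f² − 1/n_i²)].
Lines falling in [294, 565] nm: 5→3 (320.5 nm), 4→3 (468.9 nm), 8→4 (486.3 nm), 7→4 (541.5 nm).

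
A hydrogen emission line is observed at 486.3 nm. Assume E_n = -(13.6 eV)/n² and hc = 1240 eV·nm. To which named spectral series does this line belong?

Balmer

ΔE = 1240/486.3 = 2.550 eV.
This matches 13.6 × (1/2² − 1/4²), so n_f = 2: the Balmer series.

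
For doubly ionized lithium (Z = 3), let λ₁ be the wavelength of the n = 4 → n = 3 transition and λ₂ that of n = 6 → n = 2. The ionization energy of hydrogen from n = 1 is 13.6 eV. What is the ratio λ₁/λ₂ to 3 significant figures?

4.57

λ ∝ 1/ΔE ∝ 1/(1/n_f² − 1/n_i²), and the Z² and hc factors cancel in the ratio.
λ₁/λ₂ = (1/2² − 1/6²)/(1/3² − 1/4²) = 0.2222/0.04861 = 4.57.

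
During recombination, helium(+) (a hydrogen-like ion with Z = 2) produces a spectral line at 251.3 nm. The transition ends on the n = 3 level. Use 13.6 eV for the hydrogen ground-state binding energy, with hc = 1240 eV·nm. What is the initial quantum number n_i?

n_i = 7

The photon energy is ΔE = hc/λ = 1240 / 251.3 = 4.934 eV.
With Z = 2, ΔE = 54.40 × (1/n_f² − 1/n_i²), so 1/n_f² − 1/n_i² = 0.09070.
With n_f = 3: 1/n_i² = 1/9 − 0.09070 = 0.02041, so n_i ≈ 7.00.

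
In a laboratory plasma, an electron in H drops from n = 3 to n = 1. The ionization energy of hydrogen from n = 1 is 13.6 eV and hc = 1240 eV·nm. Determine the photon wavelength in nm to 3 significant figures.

103 nm

ΔE = 13.60 × (1/1² − 1/3²) = 13.60 × 0.8889 = 12.09 eV.
λ = hc/ΔE = 1240 / 12.09 = 103 nm.
This line belongs to the Lyman series.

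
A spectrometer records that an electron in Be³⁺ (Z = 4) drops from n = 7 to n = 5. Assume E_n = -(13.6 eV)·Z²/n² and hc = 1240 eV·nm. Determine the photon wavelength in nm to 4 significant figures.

290.9 nm

For Z = 4 the level energies scale as Z², so the effective Rydberg energy is 13.6 × 16 = 217.6 eV.
ΔE = 217.6 × (1/5² − 1/7²) = 217.6 × 0.01959 = 4.263 eV.
λ = hc/ΔE = 1240 / 4.263 = 290.9 nm.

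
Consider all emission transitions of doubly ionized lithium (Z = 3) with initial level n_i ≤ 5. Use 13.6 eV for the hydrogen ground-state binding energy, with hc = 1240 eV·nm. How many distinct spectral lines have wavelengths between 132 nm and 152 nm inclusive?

Enumerate all n_i → n_f pairs with 1 ≤ n_f < n_i ≤ 5 and compute λ = 1240 / [13.6·9·(1/n_f² − 1/n_i²)].
Lines falling in [132, 152] nm: 5→3 (142.5 nm).

1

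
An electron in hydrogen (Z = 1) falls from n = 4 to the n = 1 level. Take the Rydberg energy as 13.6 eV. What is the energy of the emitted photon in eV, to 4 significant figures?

12.75 eV

E_4 = −13.60/16 = −0.8500 eV and E_1 = −13.60/1 = −13.60 eV.
The photon energy is |E_4 − E_1| = 12.75 eV.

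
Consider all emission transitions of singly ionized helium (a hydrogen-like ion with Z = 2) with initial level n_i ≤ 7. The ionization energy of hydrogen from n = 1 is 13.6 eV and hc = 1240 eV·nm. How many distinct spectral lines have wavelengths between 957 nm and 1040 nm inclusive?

1

Enumerate all n_i → n_f pairs with 1 ≤ n_f < n_i ≤ 7 and compute λ = 1240 / [13.6·4·(1/n_f² − 1/n_i²)].
Lines falling in [957, 1040] nm: 5→4 (1013 nm).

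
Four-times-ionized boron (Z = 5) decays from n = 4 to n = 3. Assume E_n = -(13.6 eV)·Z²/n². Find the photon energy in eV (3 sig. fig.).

16.5 eV

The Bohr energies scale as Z², so for Z = 5: E_n = −340.0/n² eV.
E_4 = −340.0/16 = −21.25 eV and E_3 = −340.0/9 = −37.78 eV.
The photon energy is |E_4 − E_3| = 16.5 eV.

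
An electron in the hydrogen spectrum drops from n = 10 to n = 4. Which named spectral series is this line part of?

Brackett

The series is set by the lower level: n_f = 4 is the Brackett series.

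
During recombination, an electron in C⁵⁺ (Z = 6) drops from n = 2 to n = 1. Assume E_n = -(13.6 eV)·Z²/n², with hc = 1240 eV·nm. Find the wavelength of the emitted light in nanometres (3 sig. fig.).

For Z = 6 the level energies scale as Z², so the effective Rydberg energy is 13.6 × 36 = 489.6 eV.
ΔE = 489.6 × (1/1² − 1/2²) = 489.6 × 0.7500 = 367.2 eV.
λ = hc/ΔE = 1240 / 367.2 = 3.38 nm.

3.38 nm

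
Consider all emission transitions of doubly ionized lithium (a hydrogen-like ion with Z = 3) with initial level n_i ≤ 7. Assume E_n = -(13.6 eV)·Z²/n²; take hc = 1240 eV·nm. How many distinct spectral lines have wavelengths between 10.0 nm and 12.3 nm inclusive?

Enumerate all n_i → n_f pairs with 1 ≤ n_f < n_i ≤ 7 and compute λ = 1240 / [13.6·9·(1/n_f² − 1/n_i²)].
Lines falling in [10.0, 12.3] nm: 7→1 (10.34 nm), 6→1 (10.42 nm), 5→1 (10.55 nm), 4→1 (10.81 nm), 3→1 (11.40 nm).

5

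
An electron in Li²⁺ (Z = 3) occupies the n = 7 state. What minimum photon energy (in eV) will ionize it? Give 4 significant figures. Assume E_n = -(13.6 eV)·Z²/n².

E_n = −13.6 Z²/n² = −122.4/n² eV for Z = 3.
E_7 = −122.4/49 = −2.498 eV, so ionization (to E = 0) requires 2.498 eV.

2.498 eV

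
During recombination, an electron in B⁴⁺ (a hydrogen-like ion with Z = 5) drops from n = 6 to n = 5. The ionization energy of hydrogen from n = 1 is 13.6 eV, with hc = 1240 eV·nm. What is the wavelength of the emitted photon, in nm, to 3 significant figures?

For Z = 5 the level energies scale as Z², so the effective Rydberg energy is 13.6 × 25 = 340.0 eV.
ΔE = 340.0 × (1/5² − 1/6²) = 340.0 × 0.01222 = 4.156 eV.
λ = hc/ΔE = 1240 / 4.156 = 298 nm.

298 nm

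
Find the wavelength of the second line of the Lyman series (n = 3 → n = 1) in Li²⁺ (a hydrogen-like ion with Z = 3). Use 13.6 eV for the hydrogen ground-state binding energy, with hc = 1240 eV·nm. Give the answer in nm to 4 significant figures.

11.40 nm

The Lyman series terminates on n_f = 1; the second line has n_i = 1+2 = 3.
ΔE = 122.4 × (1/1² − 1/3²) = 108.8 eV.
λ = 1240 / 108.8 = 11.40 nm.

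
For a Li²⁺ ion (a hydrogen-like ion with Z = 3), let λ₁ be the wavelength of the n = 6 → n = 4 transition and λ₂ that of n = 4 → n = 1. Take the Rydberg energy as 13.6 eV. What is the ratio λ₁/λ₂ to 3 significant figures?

λ ∝ 1/ΔE ∝ 1/(1/n_f² − 1/n_i²), and the Z² and hc factors cancel in the ratio.
λ₁/λ₂ = (1/1² − 1/4²)/(1/4² − 1/6²) = 0.9375/0.03472 = 27.0.

27.0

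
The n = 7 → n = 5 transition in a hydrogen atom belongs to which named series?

Pfund

The series is set by the lower level: n_f = 5 is the Pfund series.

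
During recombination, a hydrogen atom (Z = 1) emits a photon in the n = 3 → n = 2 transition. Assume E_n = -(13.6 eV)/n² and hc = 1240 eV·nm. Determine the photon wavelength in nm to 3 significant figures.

656 nm

ΔE = 13.60 × (1/2² − 1/3²) = 13.60 × 0.1389 = 1.889 eV.
λ = hc/ΔE = 1240 / 1.889 = 656 nm.
This line belongs to the Balmer series.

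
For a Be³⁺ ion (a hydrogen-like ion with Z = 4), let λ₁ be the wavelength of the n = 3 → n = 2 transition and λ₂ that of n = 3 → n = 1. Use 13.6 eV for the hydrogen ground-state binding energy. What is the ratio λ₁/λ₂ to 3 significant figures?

λ ∝ 1/ΔE ∝ 1/(1/n_f² − 1/n_i²), and the Z² and hc factors cancel in the ratio.
λ₁/λ₂ = (1/1² − 1/3²)/(1/2² − 1/3²) = 0.8889/0.1389 = 6.40.

6.40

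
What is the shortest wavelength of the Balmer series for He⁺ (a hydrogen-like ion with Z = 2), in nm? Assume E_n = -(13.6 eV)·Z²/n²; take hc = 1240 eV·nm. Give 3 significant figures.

The Balmer series has lower level n_f = 2; the series limit corresponds to n_i → ∞.
ΔE_max = 13.6 × 4 / 2² = 13.60 eV.
λ_min = 1240 / 13.60 = 91.2 nm.

91.2 nm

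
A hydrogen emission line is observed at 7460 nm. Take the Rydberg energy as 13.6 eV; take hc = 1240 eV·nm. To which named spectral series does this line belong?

ΔE = 1240/7460 = 0.1662 eV.
This matches 13.6 × (1/5² − 1/6²), so n_f = 5: the Pfund series.

Pfund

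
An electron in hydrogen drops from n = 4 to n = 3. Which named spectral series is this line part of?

Paschen

The series is set by the lower level: n_f = 3 is the Paschen series.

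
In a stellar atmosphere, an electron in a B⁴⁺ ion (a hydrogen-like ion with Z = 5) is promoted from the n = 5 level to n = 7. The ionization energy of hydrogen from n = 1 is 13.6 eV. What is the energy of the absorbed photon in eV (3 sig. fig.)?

6.66 eV

The Bohr energies scale as Z², so for Z = 5: E_n = −340.0/n² eV.
E_7 = −340.0/49 = −6.939 eV and E_5 = −340.0/25 = −13.60 eV.
The photon energy is |E_7 − E_5| = 6.66 eV.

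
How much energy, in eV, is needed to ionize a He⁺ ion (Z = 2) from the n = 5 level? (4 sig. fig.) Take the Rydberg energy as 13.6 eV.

E_n = −13.6 Z²/n² = −54.40/n² eV for Z = 2.
E_5 = −54.40/25 = −2.176 eV, so ionization (to E = 0) requires 2.176 eV.

2.176 eV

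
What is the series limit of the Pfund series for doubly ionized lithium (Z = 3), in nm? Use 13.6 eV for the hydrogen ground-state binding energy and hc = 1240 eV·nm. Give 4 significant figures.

253.3 nm

The Pfund series has lower level n_f = 5; the series limit corresponds to n_i → ∞.
ΔE_max = 13.6 × 9 / 5² = 4.896 eV.
λ_min = 1240 / 4.896 = 253.3 nm.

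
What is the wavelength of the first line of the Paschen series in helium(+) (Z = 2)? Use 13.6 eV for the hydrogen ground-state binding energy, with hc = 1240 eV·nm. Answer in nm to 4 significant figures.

The Paschen series terminates on n_f = 3; the first line has n_i = 3+1 = 4.
ΔE = 54.40 × (1/3² − 1/4²) = 2.644 eV.
λ = 1240 / 2.644 = 468.9 nm.

468.9 nm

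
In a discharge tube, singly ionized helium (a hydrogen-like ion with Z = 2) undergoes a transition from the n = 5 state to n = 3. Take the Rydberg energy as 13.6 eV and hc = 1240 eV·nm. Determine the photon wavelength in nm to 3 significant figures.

For Z = 2 the level energies scale as Z², so the effective Rydberg energy is 13.6 × 4 = 54.40 eV.
ΔE = 54.40 × (1/3² − 1/5²) = 54.40 × 0.07111 = 3.868 eV.
λ = hc/ΔE = 1240 / 3.868 = 321 nm.

321 nm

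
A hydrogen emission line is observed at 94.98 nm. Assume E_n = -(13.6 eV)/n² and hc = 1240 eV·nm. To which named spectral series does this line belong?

Lyman

ΔE = 1240/94.98 = 13.06 eV.
This matches 13.6 × (1/1² − 1/5²), so n_f = 1: the Lyman series.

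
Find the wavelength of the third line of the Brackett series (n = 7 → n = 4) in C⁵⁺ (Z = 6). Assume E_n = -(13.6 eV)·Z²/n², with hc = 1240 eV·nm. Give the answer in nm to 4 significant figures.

60.17 nm

The Brackett series terminates on n_f = 4; the third line has n_i = 4+3 = 7.
ΔE = 489.6 × (1/4² − 1/7²) = 20.61 eV.
λ = 1240 / 20.61 = 60.17 nm.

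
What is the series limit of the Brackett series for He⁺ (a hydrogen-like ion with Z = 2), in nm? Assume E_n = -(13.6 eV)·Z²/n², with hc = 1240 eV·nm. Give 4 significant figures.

364.7 nm

The Brackett series has lower level n_f = 4; the series limit corresponds to n_i → ∞.
ΔE_max = 13.6 × 4 / 4² = 3.400 eV.
λ_min = 1240 / 3.400 = 364.7 nm.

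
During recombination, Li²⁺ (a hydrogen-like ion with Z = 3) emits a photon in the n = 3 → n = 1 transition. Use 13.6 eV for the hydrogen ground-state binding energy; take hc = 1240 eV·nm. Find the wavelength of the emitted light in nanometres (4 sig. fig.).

For Z = 3 the level energies scale as Z², so the effective Rydberg energy is 13.6 × 9 = 122.4 eV.
ΔE = 122.4 × (1/1² − 1/3²) = 122.4 × 0.8889 = 108.8 eV.
λ = hc/ΔE = 1240 / 108.8 = 11.40 nm.

11.40 nm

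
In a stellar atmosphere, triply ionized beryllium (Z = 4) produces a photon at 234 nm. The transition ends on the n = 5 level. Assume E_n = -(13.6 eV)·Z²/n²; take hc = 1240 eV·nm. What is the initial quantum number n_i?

The photon energy is ΔE = hc/λ = 1240 / 234 = 5.299 eV.
With Z = 4, ΔE = 217.6 × (1/n_f² − 1/n_i²), so 1/n_f² − 1/n_i² = 0.02435.
With n_f = 5: 1/n_i² = 1/25 − 0.02435 = 0.01565, so n_i ≈ 7.99.

n_i = 8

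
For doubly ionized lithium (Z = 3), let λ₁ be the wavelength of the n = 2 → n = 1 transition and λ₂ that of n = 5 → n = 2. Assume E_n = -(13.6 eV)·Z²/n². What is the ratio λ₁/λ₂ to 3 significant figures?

0.280

λ ∝ 1/ΔE ∝ 1/(1/n_f² − 1/n_i²), and the Z² and hc factors cancel in the ratio.
λ₁/λ₂ = (1/2² − 1/5²)/(1/1² − 1/2²) = 0.2100/0.7500 = 0.280.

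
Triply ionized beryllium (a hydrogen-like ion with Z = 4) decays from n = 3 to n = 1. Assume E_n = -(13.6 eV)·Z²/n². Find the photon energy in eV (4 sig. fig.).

The Bohr energies scale as Z², so for Z = 4: E_n = −217.6/n² eV.
E_3 = −217.6/9 = −24.18 eV and E_1 = −217.6/1 = −217.6 eV.
The photon energy is |E_3 − E_1| = 193.4 eV.

193.4 eV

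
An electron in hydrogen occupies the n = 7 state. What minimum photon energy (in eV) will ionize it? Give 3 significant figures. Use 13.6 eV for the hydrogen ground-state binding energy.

E_7 = −13.60/49 = −0.278 eV, so ionization (to E = 0) requires 0.278 eV.

0.278 eV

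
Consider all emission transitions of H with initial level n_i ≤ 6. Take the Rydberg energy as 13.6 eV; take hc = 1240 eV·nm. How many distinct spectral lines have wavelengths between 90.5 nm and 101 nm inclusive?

3

Enumerate all n_i → n_f pairs with 1 ≤ n_f < n_i ≤ 6 and compute λ = 1240 / [13.6·1·(1/n_f² − 1/n_i²)].
Lines falling in [90.5, 101] nm: 6→1 (93.78 nm), 5→1 (94.98 nm), 4→1 (97.25 nm).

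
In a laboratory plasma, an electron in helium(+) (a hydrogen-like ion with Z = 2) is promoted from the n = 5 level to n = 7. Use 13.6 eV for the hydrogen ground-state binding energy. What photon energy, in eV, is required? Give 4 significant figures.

1.066 eV

The Bohr energies scale as Z², so for Z = 2: E_n = −54.40/n² eV.
E_7 = −54.40/49 = −1.110 eV and E_5 = −54.40/25 = −2.176 eV.
The photon energy is |E_7 − E_5| = 1.066 eV.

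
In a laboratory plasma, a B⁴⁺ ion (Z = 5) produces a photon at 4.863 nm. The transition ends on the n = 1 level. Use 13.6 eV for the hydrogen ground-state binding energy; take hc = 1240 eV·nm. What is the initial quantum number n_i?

The photon energy is ΔE = hc/λ = 1240 / 4.863 = 255.0 eV.
With Z = 5, ΔE = 340.0 × (1/n_f² − 1/n_i²), so 1/n_f² − 1/n_i² = 0.7500.
With n_f = 1: 1/n_i² = 1/1 − 0.7500 = 0.2500, so n_i ≈ 2.00.

n_i = 2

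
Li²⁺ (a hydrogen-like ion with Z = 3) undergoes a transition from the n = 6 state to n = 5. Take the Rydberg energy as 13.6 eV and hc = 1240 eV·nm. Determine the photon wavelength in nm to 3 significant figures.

For Z = 3 the level energies scale as Z², so the effective Rydberg energy is 13.6 × 9 = 122.4 eV.
ΔE = 122.4 × (1/5² − 1/6²) = 122.4 × 0.01222 = 1.496 eV.
λ = hc/ΔE = 1240 / 1.496 = 829 nm.

829 nm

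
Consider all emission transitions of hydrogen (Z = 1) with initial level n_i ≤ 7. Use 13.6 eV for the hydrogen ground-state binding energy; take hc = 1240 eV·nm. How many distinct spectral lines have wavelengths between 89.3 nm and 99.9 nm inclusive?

Enumerate all n_i → n_f pairs with 1 ≤ n_f < n_i ≤ 7 and compute λ = 1240 / [13.6·1·(1/n_f² − 1/n_i²)].
Lines falling in [89.3, 99.9] nm: 7→1 (93.08 nm), 6→1 (93.78 nm), 5→1 (94.98 nm), 4→1 (97.25 nm).

4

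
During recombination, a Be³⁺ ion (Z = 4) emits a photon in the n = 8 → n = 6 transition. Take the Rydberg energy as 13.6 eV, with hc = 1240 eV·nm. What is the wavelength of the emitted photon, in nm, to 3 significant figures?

For Z = 4 the level energies scale as Z², so the effective Rydberg energy is 13.6 × 16 = 217.6 eV.
ΔE = 217.6 × (1/6² − 1/8²) = 217.6 × 0.01215 = 2.644 eV.
λ = hc/ΔE = 1240 / 2.644 = 469 nm.

469 nm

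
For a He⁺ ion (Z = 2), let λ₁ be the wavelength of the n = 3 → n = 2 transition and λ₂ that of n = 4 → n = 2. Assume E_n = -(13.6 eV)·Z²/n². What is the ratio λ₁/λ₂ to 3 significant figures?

λ ∝ 1/ΔE ∝ 1/(1/n_f² − 1/n_i²), and the Z² and hc factors cancel in the ratio.
λ₁/λ₂ = (1/2² − 1/4²)/(1/2² − 1/3²) = 0.1875/0.1389 = 1.35.

1.35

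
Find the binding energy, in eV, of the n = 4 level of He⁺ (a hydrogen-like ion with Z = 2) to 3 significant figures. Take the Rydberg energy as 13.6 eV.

E_n = −13.6 Z²/n² = −54.40/n² eV for Z = 2.
E_4 = −54.40/16 = −3.40 eV, so ionization (to E = 0) requires 3.40 eV.

3.40 eV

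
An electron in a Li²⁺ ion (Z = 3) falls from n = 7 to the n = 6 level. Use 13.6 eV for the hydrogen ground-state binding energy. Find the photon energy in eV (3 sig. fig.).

The Bohr energies scale as Z², so for Z = 3: E_n = −122.4/n² eV.
E_7 = −122.4/49 = −2.498 eV and E_6 = −122.4/36 = −3.400 eV.
The photon energy is |E_7 − E_6| = 0.902 eV.

0.902 eV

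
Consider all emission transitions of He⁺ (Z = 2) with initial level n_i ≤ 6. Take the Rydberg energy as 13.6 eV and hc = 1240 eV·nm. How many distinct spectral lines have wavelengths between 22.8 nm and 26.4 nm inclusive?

4

Enumerate all n_i → n_f pairs with 1 ≤ n_f < n_i ≤ 6 and compute λ = 1240 / [13.6·4·(1/n_f² − 1/n_i²)].
Lines falling in [22.8, 26.4] nm: 6→1 (23.45 nm), 5→1 (23.74 nm), 4→1 (24.31 nm), 3→1 (25.64 nm).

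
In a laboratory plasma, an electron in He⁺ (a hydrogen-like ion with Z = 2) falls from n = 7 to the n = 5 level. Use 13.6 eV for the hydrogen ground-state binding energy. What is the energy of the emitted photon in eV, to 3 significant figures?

1.07 eV

The Bohr energies scale as Z², so for Z = 2: E_n = −54.40/n² eV.
E_7 = −54.40/49 = −1.110 eV and E_5 = −54.40/25 = −2.176 eV.
The photon energy is |E_7 − E_5| = 1.07 eV.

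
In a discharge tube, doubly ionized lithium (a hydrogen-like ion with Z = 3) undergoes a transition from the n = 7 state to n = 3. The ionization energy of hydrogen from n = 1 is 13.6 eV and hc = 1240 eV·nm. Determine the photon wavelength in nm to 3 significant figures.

For Z = 3 the level energies scale as Z², so the effective Rydberg energy is 13.6 × 9 = 122.4 eV.
ΔE = 122.4 × (1/3² − 1/7²) = 122.4 × 0.09070 = 11.10 eV.
λ = hc/ΔE = 1240 / 11.10 = 112 nm.

112 nm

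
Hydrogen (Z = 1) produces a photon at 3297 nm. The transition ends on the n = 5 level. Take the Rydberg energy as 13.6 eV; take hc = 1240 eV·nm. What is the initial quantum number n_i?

The photon energy is ΔE = hc/λ = 1240 / 3297 = 0.3761 eV.
With Z = 1, ΔE = 13.60 × (1/n_f² − 1/n_i²), so 1/n_f² − 1/n_i² = 0.02765.
With n_f = 5: 1/n_i² = 1/25 − 0.02765 = 0.01235, so n_i ≈ 9.00.

n_i = 9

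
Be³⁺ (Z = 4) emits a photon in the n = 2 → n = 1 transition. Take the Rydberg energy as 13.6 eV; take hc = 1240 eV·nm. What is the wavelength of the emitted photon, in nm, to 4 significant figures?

For Z = 4 the level energies scale as Z², so the effective Rydberg energy is 13.6 × 16 = 217.6 eV.
ΔE = 217.6 × (1/1² − 1/2²) = 217.6 × 0.7500 = 163.2 eV.
λ = hc/ΔE = 1240 / 163.2 = 7.598 nm.

7.598 nm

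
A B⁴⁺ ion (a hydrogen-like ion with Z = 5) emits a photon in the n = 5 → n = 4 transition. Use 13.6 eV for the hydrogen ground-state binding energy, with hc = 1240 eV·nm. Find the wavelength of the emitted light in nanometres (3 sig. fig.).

For Z = 5 the level energies scale as Z², so the effective Rydberg energy is 13.6 × 25 = 340.0 eV.
ΔE = 340.0 × (1/4² − 1/5²) = 340.0 × 0.02250 = 7.650 eV.
λ = hc/ΔE = 1240 / 7.650 = 162 nm.

162 nm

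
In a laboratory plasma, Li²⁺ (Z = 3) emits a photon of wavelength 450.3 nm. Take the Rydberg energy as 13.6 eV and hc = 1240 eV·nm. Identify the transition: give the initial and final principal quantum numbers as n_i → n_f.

n_i = 5, n_f = 4

The photon energy is ΔE = hc/λ = 1240 / 450.3 = 2.754 eV.
With Z = 3, ΔE = 122.4 × (1/n_f² − 1/n_i²), so 1/n_f² − 1/n_i² = 0.02250.
Trying n_f = 4 gives 1/n_i² = 0.04000, i.e. n_i ≈ 5; this pair matches.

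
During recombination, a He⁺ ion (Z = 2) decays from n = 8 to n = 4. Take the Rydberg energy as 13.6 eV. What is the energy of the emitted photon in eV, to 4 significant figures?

2.550 eV

The Bohr energies scale as Z², so for Z = 2: E_n = −54.40/n² eV.
E_8 = −54.40/64 = −0.8500 eV and E_4 = −54.40/16 = −3.400 eV.
The photon energy is |E_8 − E_4| = 2.550 eV.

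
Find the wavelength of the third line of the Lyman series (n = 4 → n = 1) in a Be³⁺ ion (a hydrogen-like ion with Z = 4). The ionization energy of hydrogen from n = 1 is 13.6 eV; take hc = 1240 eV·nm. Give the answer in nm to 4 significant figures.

6.078 nm

The Lyman series terminates on n_f = 1; the third line has n_i = 1+3 = 4.
ΔE = 217.6 × (1/1² − 1/4²) = 204.0 eV.
λ = 1240 / 204.0 = 6.078 nm.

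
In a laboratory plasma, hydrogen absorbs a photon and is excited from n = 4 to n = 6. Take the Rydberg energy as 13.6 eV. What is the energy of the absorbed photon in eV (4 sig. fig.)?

0.4722 eV

E_6 = −13.60/36 = −0.3778 eV and E_4 = −13.60/16 = −0.8500 eV.
The photon energy is |E_6 − E_4| = 0.4722 eV.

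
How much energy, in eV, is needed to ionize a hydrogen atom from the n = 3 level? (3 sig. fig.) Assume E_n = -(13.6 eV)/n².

1.51 eV

E_3 = −13.60/9 = −1.51 eV, so ionization (to E = 0) requires 1.51 eV.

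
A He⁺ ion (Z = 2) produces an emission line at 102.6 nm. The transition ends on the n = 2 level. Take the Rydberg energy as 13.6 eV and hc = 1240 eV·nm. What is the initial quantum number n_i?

n_i = 6

The photon energy is ΔE = hc/λ = 1240 / 102.6 = 12.09 eV.
With Z = 2, ΔE = 54.40 × (1/n_f² − 1/n_i²), so 1/n_f² − 1/n_i² = 0.2222.
With n_f = 2: 1/n_i² = 1/4 − 0.2222 = 0.02784, so n_i ≈ 5.99.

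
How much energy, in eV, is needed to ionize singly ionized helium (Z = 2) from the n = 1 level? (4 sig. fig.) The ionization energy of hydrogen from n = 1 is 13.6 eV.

E_n = −13.6 Z²/n² = −54.40/n² eV for Z = 2.
E_1 = −54.40/1 = −54.40 eV, so ionization (to E = 0) requires 54.40 eV.

54.40 eV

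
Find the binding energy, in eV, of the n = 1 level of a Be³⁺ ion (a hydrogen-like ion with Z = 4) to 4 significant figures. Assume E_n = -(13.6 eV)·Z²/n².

E_n = −13.6 Z²/n² = −217.6/n² eV for Z = 4.
E_1 = −217.6/1 = −217.6 eV, so ionization (to E = 0) requires 217.6 eV.

217.6 eV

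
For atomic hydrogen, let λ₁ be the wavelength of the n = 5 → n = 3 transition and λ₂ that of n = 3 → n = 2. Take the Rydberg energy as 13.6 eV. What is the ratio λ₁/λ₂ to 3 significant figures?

1.95

λ ∝ 1/ΔE ∝ 1/(1/n_f² − 1/n_i²), and the Z² and hc factors cancel in the ratio.
λ₁/λ₂ = (1/2² − 1/3²)/(1/3² − 1/5²) = 0.1389/0.07111 = 1.95.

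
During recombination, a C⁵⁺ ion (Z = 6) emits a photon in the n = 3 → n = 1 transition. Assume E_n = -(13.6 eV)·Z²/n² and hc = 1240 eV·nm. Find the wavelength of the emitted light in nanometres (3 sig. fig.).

2.85 nm

For Z = 6 the level energies scale as Z², so the effective Rydberg energy is 13.6 × 36 = 489.6 eV.
ΔE = 489.6 × (1/1² − 1/3²) = 489.6 × 0.8889 = 435.2 eV.
λ = hc/ΔE = 1240 / 435.2 = 2.85 nm.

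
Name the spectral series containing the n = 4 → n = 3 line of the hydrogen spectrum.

Paschen

The series is set by the lower level: n_f = 3 is the Paschen series.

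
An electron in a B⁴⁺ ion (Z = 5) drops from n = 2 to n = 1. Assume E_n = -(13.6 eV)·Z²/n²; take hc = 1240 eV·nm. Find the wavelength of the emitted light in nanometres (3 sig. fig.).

4.86 nm

For Z = 5 the level energies scale as Z², so the effective Rydberg energy is 13.6 × 25 = 340.0 eV.
ΔE = 340.0 × (1/1² − 1/2²) = 340.0 × 0.7500 = 255.0 eV.
λ = hc/ΔE = 1240 / 255.0 = 4.86 nm.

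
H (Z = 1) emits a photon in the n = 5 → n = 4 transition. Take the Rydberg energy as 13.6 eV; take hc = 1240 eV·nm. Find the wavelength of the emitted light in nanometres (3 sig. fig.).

ΔE = 13.60 × (1/4² − 1/5²) = 13.60 × 0.02250 = 0.3060 eV.
λ = hc/ΔE = 1240 / 0.3060 = 4050 nm.
This line belongs to the Brackett series.

4050 nm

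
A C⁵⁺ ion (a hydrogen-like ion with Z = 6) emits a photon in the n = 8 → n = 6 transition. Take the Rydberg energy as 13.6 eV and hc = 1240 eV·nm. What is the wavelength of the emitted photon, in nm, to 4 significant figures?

208.4 nm

For Z = 6 the level energies scale as Z², so the effective Rydberg energy is 13.6 × 36 = 489.6 eV.
ΔE = 489.6 × (1/6² − 1/8²) = 489.6 × 0.01215 = 5.950 eV.
λ = hc/ΔE = 1240 / 5.950 = 208.4 nm.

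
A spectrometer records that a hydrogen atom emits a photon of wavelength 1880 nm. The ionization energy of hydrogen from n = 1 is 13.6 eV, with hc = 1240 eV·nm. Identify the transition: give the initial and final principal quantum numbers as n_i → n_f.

The photon energy is ΔE = hc/λ = 1240 / 1880 = 0.6596 eV.
With Z = 1, ΔE = 13.60 × (1/n_f² − 1/n_i²), so 1/n_f² − 1/n_i² = 0.04850.
Trying n_f = 3 gives 1/n_i² = 0.06261, i.e. n_i ≈ 4; this pair matches.

n_i = 4, n_f = 3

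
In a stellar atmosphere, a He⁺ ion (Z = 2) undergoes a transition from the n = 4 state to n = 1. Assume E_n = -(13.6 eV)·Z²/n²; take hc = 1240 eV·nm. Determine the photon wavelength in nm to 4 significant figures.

24.31 nm

For Z = 2 the level energies scale as Z², so the effective Rydberg energy is 13.6 × 4 = 54.40 eV.
ΔE = 54.40 × (1/1² − 1/4²) = 54.40 × 0.9375 = 51.00 eV.
λ = hc/ΔE = 1240 / 51.00 = 24.31 nm.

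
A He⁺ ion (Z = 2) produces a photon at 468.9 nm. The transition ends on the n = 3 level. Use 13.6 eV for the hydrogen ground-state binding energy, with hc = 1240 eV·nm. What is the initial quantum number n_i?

n_i = 4

The photon energy is ΔE = hc/λ = 1240 / 468.9 = 2.644 eV.
With Z = 2, ΔE = 54.40 × (1/n_f² − 1/n_i²), so 1/n_f² − 1/n_i² = 0.04861.
With n_f = 3: 1/n_i² = 1/9 − 0.04861 = 0.06250, so n_i ≈ 4.00.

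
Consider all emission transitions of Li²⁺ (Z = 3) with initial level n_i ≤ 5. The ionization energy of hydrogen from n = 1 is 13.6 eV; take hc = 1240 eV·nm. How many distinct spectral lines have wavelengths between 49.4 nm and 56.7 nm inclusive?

1

Enumerate all n_i → n_f pairs with 1 ≤ n_f < n_i ≤ 5 and compute λ = 1240 / [13.6·9·(1/n_f² − 1/n_i²)].
Lines falling in [49.4, 56.7] nm: 4→2 (54.03 nm).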